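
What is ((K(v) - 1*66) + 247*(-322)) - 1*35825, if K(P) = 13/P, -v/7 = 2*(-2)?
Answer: -3231887/28 ≈ -1.1542e+5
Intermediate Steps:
v = 28 (v = -14*(-2) = -7*(-4) = 28)
((K(v) - 1*66) + 247*(-322)) - 1*35825 = ((13/28 - 1*66) + 247*(-322)) - 1*35825 = ((13*(1/28) - 66) - 79534) - 35825 = ((13/28 - 66) - 79534) - 35825 = (-1835/28 - 79534) - 35825 = -2228787/28 - 35825 = -3231887/28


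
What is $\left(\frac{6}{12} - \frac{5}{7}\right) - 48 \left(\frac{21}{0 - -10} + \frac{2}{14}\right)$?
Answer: $- \frac{7551}{70} \approx -107.87$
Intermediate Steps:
$\left(\frac{6}{12} - \frac{5}{7}\right) - 48 \left(\frac{21}{0 - -10} + \frac{2}{14}\right) = \left(6 \cdot \frac{1}{12} - \frac{5}{7}\right) - 48 \left(\frac{21}{0 + 10} + 2 \cdot \frac{1}{14}\right) = \left(\frac{1}{2} - \frac{5}{7}\right) - 48 \left(\frac{21}{10} + \frac{1}{7}\right) = - \frac{3}{14} - 48 \left(21 \cdot \frac{1}{10} + \frac{1}{7}\right) = - \frac{3}{14} - 48 \left(\frac{21}{10} + \frac{1}{7}\right) = - \frac{3}{14} - \frac{3768}{35} = - \frac{7551}{70}$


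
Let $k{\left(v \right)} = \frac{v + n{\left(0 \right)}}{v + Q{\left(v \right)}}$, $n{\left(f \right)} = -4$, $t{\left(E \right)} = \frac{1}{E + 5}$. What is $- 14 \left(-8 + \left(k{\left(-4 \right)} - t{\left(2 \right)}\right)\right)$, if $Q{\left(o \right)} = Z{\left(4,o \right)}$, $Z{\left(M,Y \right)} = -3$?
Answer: $98$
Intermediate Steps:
$t{\left(E \right)} = \frac{1}{5 + E}$
$Q{\left(o \right)} = -3$
$k{\left(v \right)} = \frac{-4 + v}{-3 + v}$ ($k{\left(v \right)} = \frac{v - 4}{v - 3} = \frac{-4 + v}{-3 + v}$)
$- 14 \left(-8 + \left(k{\left(-4 \right)} - t{\left(2 \right)}\right)\right) = - 14 \left(-8 + \left(\frac{-4 - 4}{-3 - 4} - \frac{1}{5 + 2}\right)\right) = - 14 \left(-8 - \left(\frac{1}{7} - \frac{1}{-7} \left(-8\right)\right)\right) = - 14 \left(-8 - -1\right) = - 14 \left(-8 + \left(\frac{8}{7} - \frac{1}{7}\right)\right) = - 14 \left(-8 + 1\right) = \left(-14\right) \left(-7\right) = 98$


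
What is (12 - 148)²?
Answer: 18496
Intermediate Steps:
(12 - 148)² = (-136)² = 18496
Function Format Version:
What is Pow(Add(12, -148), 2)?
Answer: 18496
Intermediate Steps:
Pow(Add(12, -148), 2) = Pow(-136, 2) = 18496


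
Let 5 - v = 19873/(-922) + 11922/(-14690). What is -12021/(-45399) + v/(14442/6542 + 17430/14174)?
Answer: 22391679583794898539/2721990976556412080 ≈ 8.2262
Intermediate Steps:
v = 185323677/6772090 (v = 5 - (19873/(-922) + 11922/(-14690)) = 5 - (19873*(-1/922) + 11922*(-1/14690)) = 5 - (-19873/922 - 5961/7345) = 5 - 1*(-151463227/6772090) = 5 + 151463227/6772090 = 185323677/6772090 ≈ 27.366)
-12021/(-45399) + v/(14442/6542 + 17430/14174) = -12021/(-45399) + 185323677/(6772090*(14442/6542 + 17430/14174)) = -12021*(-1/45399) + 185323677/(6772090*(14442*(1/6542) + 17430*(1/14174))) = 4007/15133 + 185323677/(6772090*(7221/3271 + 8715/7087)) = 4007/15133 + 185323677/(6772090*(79681992/23181577)) = 4007/15133 + (185323677/6772090)*(23181577/79681992) = 4007/15133 + 1432031696099543/179871207067760 = 22391679583794898539/2721990976556412080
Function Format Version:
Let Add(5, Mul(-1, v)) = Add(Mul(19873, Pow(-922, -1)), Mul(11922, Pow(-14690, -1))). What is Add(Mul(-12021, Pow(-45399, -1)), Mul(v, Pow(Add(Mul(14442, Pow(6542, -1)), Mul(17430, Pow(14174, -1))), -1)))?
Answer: Rational(22391679583794898539, 2721990976556412080) ≈ 8.2262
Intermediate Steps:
v = Rational(185323677, 6772090) (v = Add(5, Mul(-1, Add(Mul(19873, Pow(-922, -1)), Mul(11922, Pow(-14690, -1))))) = Add(5, Mul(-1, Add(Mul(19873, Rational(-1, 922)), Mul(11922, Rational(-1, 14690))))) = Add(5, Mul(-1, Add(Rational(-19873, 922), Rational(-5961, 7345)))) = Add(5, Mul(-1, Rational(-151463227, 6772090))) = Add(5, Rational(151463227, 6772090)) = Rational(185323677, 6772090) ≈ 27.366)
Add(Mul(-12021, Pow(-45399, -1)), Mul(v, Pow(Add(Mul(14442, Pow(6542, -1)), Mul(17430, Pow(14174, -1))), -1))) = Add(Mul(-12021, Pow(-45399, -1)), Mul(Rational(185323677, 6772090), Pow(Add(Mul(14442, Pow(6542, -1)), Mul(17430, Pow(14174, -1))), -1))) = Add(Mul(-12021, Rational(-1, 45399)), Mul(Rational(185323677, 6772090), Pow(Add(Mul(14442, Rational(1, 6542)), Mul(17430, Rational(1, 14174))), -1))) = Add(Rational(4007, 15133), Mul(Rational(185323677, 6772090), Pow(Add(Rational(7221, 3271), Rational(8715, 7087)), -1))) = Add(Rational(4007, 15133), Mul(Rational(185323677, 6772090), Pow(Rational(79681992, 23181577), -1))) = Add(Rational(4007, 15133), Mul(Rational(185323677, 6772090), Rational(23181577, 79681992))) = Add(Rational(4007, 15133), Rational(1432031696099543, 179871207067760)) = Rational(22391679583794898539, 2721990976556412080)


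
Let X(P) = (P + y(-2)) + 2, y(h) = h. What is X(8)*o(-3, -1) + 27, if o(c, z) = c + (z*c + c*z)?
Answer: 51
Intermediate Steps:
X(P) = P (X(P) = (P - 2) + 2 = (-2 + P) + 2 = P)
o(c, z) = c + 2*c*z (o(c, z) = c + (c*z + c*z) = c + 2*c*z)
X(8)*o(-3, -1) + 27 = 8*(-3*(1 + 2*(-1))) + 27 = 8*(-3*(1 - 2)) + 27 = 8*(-3*(-1)) + 27 = 8*3 + 27 = 24 + 27 = 51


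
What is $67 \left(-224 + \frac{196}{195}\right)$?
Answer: $- \frac{2913428}{195} \approx -14941.0$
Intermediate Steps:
$67 \left(-224 + \frac{196}{195}\right) = 67 \left(- \frac{43484}{195}\right) = - \frac{2913428}{195}$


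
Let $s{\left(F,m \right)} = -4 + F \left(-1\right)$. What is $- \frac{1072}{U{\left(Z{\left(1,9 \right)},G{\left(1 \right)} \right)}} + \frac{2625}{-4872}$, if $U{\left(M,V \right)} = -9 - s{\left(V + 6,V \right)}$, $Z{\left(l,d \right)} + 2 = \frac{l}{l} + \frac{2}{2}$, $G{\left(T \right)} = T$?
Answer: $- \frac{124477}{232} \approx -536.54$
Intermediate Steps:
$s{\left(F,m \right)} = -4 - F$
$Z{\left(l,d \right)} = 0$ ($Z{\left(l,d \right)} = -2 + \left(\frac{l}{l} + \frac{2}{2}\right) = -2 + \left(1 + 2 \cdot \frac{1}{2}\right) = -2 + \left(1 + 1\right) = -2 + 2 = 0$)
$U{\left(M,V \right)} = 1 + V$ ($U{\left(M,V \right)} = -9 - \left(-4 - \left(V + 6\right)\right) = -9 - \left(-4 - \left(6 + V\right)\right) = -9 - \left(-10 - V\right) = -9 + \left(10 + V\right) = 1 + V$)
$- \frac{1072}{U{\left(Z{\left(1,9 \right)},G{\left(1 \right)} \right)}} + \frac{2625}{-4872} = - \frac{1072}{1 + 1} + \frac{2625}{-4872} = - \frac{1072}{2} + 2625 \left(- \frac{1}{4872}\right) = \left(-1072\right) \frac{1}{2} - \frac{125}{232} = -536 - \frac{125}{232} = - \frac{124477}{232}$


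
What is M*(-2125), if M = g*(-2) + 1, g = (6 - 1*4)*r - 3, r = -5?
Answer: -57375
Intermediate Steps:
g = -13 (g = (6 - 1*4)*(-5) - 3 = (6 - 4)*(-5) - 3 = 2*(-5) - 3 = -10 - 3 = -13)
M = 27 (M = -13*(-2) + 1 = 26 + 1 = 27)
M*(-2125) = 27*(-2125) = -57375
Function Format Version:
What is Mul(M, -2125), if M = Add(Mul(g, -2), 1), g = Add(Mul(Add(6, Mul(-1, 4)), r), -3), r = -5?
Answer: -57375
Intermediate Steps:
g = -13 (g = Add(Mul(Add(6, Mul(-1, 4)), -5), -3) = Add(Mul(Add(6, -4), -5), -3) = Add(Mul(2, -5), -3) = Add(-10, -3) = -13)
M = 27 (M = Add(Mul(-13, -2), 1) = Add(26, 1) = 27)
Mul(M, -2125) = Mul(27, -2125) = -57375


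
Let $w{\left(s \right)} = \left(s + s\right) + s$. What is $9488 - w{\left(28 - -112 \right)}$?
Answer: $9068$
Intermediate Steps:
$w{\left(s \right)} = 3 s$ ($w{\left(s \right)} = 2 s + s = 3 s$)
$9488 - w{\left(28 - -112 \right)} = 9488 - 3 \left(28 - -112\right) = 9488 - 3 \left(28 + 112\right) = 9488 - 3 \cdot 140 = 9488 - 420 = 9068$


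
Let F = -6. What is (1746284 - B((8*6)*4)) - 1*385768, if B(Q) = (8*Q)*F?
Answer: 1369732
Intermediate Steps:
B(Q) = -48*Q (B(Q) = (8*Q)*(-6) = -48*Q)
(1746284 - B((8*6)*4)) - 1*385768 = (1746284 - (-48)*(8*6)*4) - 1*385768 = (1746284 - (-48)*48*4) - 385768 = (1746284 - (-48)*192) - 385768 = (1746284 - 1*(-9216)) - 385768 = (1746284 + 9216) - 385768 = 1755500 - 385768 = 1369732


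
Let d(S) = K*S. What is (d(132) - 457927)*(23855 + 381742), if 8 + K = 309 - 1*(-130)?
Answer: -162658592895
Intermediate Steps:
K = 431 (K = -8 + (309 - 1*(-130)) = -8 + (309 + 130) = -8 + 439 = 431)
d(S) = 431*S
(d(132) - 457927)*(23855 + 381742) = (431*132 - 457927)*(23855 + 381742) = (56892 - 457927)*405597 = -401035*405597 = -162658592895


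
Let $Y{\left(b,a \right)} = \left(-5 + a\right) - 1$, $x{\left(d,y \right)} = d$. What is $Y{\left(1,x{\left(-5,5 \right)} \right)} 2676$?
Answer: $-29436$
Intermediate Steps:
$Y{\left(b,a \right)} = -6 + a$
$Y{\left(1,x{\left(-5,5 \right)} \right)} 2676 = \left(-6 - 5\right) 2676 = \left(-11\right) 2676 = -29436$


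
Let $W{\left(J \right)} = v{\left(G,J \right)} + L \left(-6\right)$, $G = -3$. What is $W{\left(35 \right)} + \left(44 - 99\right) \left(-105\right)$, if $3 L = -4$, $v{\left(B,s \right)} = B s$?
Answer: $5678$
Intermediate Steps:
$L = - \frac{4}{3}$ ($L = \frac{1}{3} \left(-4\right) = - \frac{4}{3} \approx -1.3333$)
$W{\left(J \right)} = 8 - 3 J$ ($W{\left(J \right)} = - 3 J - -8 = - 3 J + 8 = 8 - 3 J$)
$W{\left(35 \right)} + \left(44 - 99\right) \left(-105\right) = \left(8 - 105\right) + \left(44 - 99\right) \left(-105\right) = \left(8 - 105\right) - -5775 = -97 + 5775 = 5678$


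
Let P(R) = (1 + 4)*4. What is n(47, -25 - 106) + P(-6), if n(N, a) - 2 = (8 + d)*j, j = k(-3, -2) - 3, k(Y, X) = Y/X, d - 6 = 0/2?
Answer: 1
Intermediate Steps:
d = 6 (d = 6 + 0/2 = 6 + 0*(1/2) = 6 + 0 = 6)
P(R) = 20 (P(R) = 5*4 = 20)
j = -3/2 (j = -3/(-2) - 3 = -3*(-1/2) - 3 = 3/2 - 3 = -3/2 ≈ -1.5000)
n(N, a) = -19 (n(N, a) = 2 + (8 + 6)*(-3/2) = 2 + 14*(-3/2) = 2 - 21 = -19)
n(47, -25 - 106) + P(-6) = -19 + 20 = 1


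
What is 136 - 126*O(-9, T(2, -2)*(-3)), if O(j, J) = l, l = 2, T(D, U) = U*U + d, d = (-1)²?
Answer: -116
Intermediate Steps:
d = 1
T(D, U) = 1 + U² (T(D, U) = U*U + 1 = U² + 1 = 1 + U²)
O(j, J) = 2
136 - 126*O(-9, T(2, -2)*(-3)) = 136 - 126*2 = 136 - 252 = -116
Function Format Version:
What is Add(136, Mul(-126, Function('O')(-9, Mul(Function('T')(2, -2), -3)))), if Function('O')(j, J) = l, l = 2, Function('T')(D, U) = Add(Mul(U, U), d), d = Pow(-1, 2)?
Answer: -116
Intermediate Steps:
d = 1
Function('T')(D, U) = Add(1, Pow(U, 2)) (Function('T')(D, U) = Add(Mul(U, U), 1) = Add(Pow(U, 2), 1) = Add(1, Pow(U, 2)))
Function('O')(j, J) = 2
Add(136, Mul(-126, Function('O')(-9, Mul(Function('T')(2, -2), -3)))) = Add(136, Mul(-126, 2)) = Add(136, -252) = -116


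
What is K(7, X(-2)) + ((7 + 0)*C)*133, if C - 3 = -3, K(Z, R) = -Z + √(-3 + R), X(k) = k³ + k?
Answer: -7 + I*√13 ≈ -7.0 + 3.6056*I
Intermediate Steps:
X(k) = k + k³
K(Z, R) = √(-3 + R) - Z
C = 0 (C = 3 - 3 = 0)
K(7, X(-2)) + ((7 + 0)*C)*133 = (√(-3 + (-2 + (-2)³)) - 1*7) + ((7 + 0)*0)*133 = (√(-3 + (-2 - 8)) - 7) + (7*0)*133 = (√(-3 - 10) - 7) + 0*133 = (√(-13) - 7) + 0 = (I*√13 - 7) + 0 = (-7 + I*√13) + 0 = -7 + I*√13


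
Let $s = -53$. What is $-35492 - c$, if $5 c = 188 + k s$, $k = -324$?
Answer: $-38964$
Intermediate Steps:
$c = 3472$ ($c = \frac{188 - -17172}{5} = \frac{188 + 17172}{5} = \frac{1}{5} \cdot 17360 = 3472$)
$-35492 - c = -35492 - 3472 = -38964$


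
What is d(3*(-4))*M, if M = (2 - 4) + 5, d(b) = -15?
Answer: -45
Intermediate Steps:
M = 3 (M = -2 + 5 = 3)
d(3*(-4))*M = -15*3 = -45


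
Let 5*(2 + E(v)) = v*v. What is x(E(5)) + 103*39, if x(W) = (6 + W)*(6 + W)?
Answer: 4098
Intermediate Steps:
E(v) = -2 + v²/5 (E(v) = -2 + (v*v)/5 = -2 + v²/5)
x(W) = (6 + W)²
x(E(5)) + 103*39 = (6 + (-2 + (⅕)*5²))² + 103*39 = (6 + (-2 + (⅕)*25))² + 4017 = (6 + (-2 + 5))² + 4017 = (6 + 3)² + 4017 = 9² + 4017 = 81 + 4017 = 4098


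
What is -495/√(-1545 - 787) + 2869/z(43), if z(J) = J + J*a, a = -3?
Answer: -2869/86 + 45*I*√583/106 ≈ -33.36 + 10.25*I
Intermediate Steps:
z(J) = -2*J (z(J) = J + J*(-3) = J - 3*J = -2*J)
-495/√(-1545 - 787) + 2869/z(43) = -495/√(-1545 - 787) + 2869/((-2*43)) = -495*(-I*√583/1166) + 2869/(-86) = -495*(-I*√583/1166) + 2869*(-1/86) = -(-45)*I*√583/106 - 2869/86 = 45*I*√583/106 - 2869/86 = -2869/86 + 45*I*√583/106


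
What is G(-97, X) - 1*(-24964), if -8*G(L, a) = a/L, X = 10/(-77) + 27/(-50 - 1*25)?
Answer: 37291222257/1493800 ≈ 24964.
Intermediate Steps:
X = -943/1925 (X = 10*(-1/77) + 27/(-50 - 25) = -10/77 + 27/(-75) = -10/77 + 27*(-1/75) = -10/77 - 9/25 = -943/1925 ≈ -0.48987)
G(L, a) = -a/(8*L)
G(-97, X) - 1*(-24964) = -1/8*(-943/1925)/(-97) - 1*(-24964) = -1/8*(-943/1925)*(-1/97) + 24964 = -943/1493800 + 24964 = 37291222257/1493800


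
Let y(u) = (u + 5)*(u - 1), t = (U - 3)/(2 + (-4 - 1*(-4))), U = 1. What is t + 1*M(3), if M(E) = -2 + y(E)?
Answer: 13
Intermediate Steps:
t = -1 (t = (1 - 3)/(2 + (-4 - 1*(-4))) = -2/(2 + (-4 + 4)) = -2/(2 + 0) = -2/2 = -2*½ = -1)
y(u) = (-1 + u)*(5 + u) (y(u) = (5 + u)*(-1 + u) = (-1 + u)*(5 + u))
M(E) = -7 + E² + 4*E (M(E) = -2 + (-5 + E² + 4*E) = -7 + E² + 4*E)
t + 1*M(3) = -1 + 1*(-7 + 3² + 4*3) = -1 + 1*(-7 + 9 + 12) = -1 + 1*14 = -1 + 14 = 13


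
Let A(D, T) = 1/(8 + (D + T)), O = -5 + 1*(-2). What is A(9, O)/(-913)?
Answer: -1/9130 ≈ -0.00010953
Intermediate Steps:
O = -7 (O = -5 - 2 = -7)
A(D, T) = 1/(8 + D + T)
A(9, O)/(-913) = 1/((8 + 9 - 7)*(-913)) = -1/913/10 = (1/10)*(-1/913) = -1/9130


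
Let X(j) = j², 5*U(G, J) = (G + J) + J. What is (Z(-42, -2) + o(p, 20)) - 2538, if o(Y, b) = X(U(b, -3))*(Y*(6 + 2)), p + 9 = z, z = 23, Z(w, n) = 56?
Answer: -40098/25 ≈ -1603.9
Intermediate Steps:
U(G, J) = G/5 + 2*J/5 (U(G, J) = ((G + J) + J)/5 = (G + 2*J)/5 = G/5 + 2*J/5)
p = 14 (p = -9 + 23 = 14)
o(Y, b) = 8*Y*(-6/5 + b/5)² (o(Y, b) = (b/5 + (⅖)*(-3))²*(Y*(6 + 2)) = (b/5 - 6/5)²*(Y*8) = (-6/5 + b/5)²*(8*Y) = 8*Y*(-6/5 + b/5)²)
(Z(-42, -2) + o(p, 20)) - 2538 = (56 + (8/25)*14*(-6 + 20)²) - 2538 = (56 + (8/25)*14*14²) - 2538 = (56 + (8/25)*14*196) - 2538 = (56 + 21952/25) - 2538 = 23352/25 - 2538 = -40098/25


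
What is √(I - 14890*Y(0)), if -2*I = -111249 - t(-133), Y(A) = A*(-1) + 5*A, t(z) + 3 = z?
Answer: √222226/2 ≈ 235.70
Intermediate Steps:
t(z) = -3 + z
Y(A) = 4*A (Y(A) = -A + 5*A = 4*A)
I = 111113/2 (I = -(-111249 - (-3 - 133))/2 = -(-111249 - 1*(-136))/2 = -(-111249 + 136)/2 = -½*(-111113) = 111113/2 ≈ 55557.)
√(I - 14890*Y(0)) = √(111113/2 - 59560*0) = √(111113/2 - 14890*0) = √(111113/2 + 0) = √(111113/2) = √222226/2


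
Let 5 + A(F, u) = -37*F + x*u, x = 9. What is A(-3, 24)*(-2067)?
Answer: -665574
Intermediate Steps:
A(F, u) = -5 - 37*F + 9*u (A(F, u) = -5 + (-37*F + 9*u) = -5 - 37*F + 9*u)
A(-3, 24)*(-2067) = (-5 - 37*(-3) + 9*24)*(-2067) = (-5 + 111 + 216)*(-2067) = 322*(-2067) = -665574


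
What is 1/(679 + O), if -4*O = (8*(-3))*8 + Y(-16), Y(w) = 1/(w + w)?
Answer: 128/93057 ≈ 0.0013755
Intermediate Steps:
Y(w) = 1/(2*w)
O = 6145/128 (O = -((8*(-3))*8 + (½)/(-16))/4 = -(-24*8 + (½)*(-1/16))/4 = -(-192 - 1/32)/4 = -¼*(-6145/32) = 6145/128 ≈ 48.008)
1/(679 + O) = 1/(679 + 6145/128) = 1/(93057/128) = 128/93057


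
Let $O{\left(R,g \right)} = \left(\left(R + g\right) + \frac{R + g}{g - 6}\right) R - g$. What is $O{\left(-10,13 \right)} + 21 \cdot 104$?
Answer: $\frac{14957}{7} \approx 2136.7$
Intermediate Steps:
$O{\left(R,g \right)} = - g + R \left(R + g + \frac{R + g}{-6 + g}\right)$ ($O{\left(R,g \right)} = \left(\left(R + g\right) + \frac{R + g}{-6 + g}\right) R - g = \left(R + g + \frac{R + g}{-6 + g}\right) R - g = R \left(R + g + \frac{R + g}{-6 + g}\right) - g = - g + R \left(R + g + \frac{R + g}{-6 + g}\right)$)
$O{\left(-10,13 \right)} + 21 \cdot 104 = \frac{- 13^{2} - 5 \left(-10\right)^{2} + 6 \cdot 13 - 10 \cdot 13^{2} + 13 \left(-10\right)^{2} - \left(-50\right) 13}{-6 + 13} + 21 \cdot 104 = \frac{\left(-1\right) 169 - 500 + 78 - 1690 + 13 \cdot 100 + 650}{7} + 2184 = \frac{-169 - 500 + 78 - 1690 + 1300 + 650}{7} + 2184 = \frac{1}{7} \left(-331\right) + 2184 = - \frac{331}{7} + 2184 = \frac{14957}{7}$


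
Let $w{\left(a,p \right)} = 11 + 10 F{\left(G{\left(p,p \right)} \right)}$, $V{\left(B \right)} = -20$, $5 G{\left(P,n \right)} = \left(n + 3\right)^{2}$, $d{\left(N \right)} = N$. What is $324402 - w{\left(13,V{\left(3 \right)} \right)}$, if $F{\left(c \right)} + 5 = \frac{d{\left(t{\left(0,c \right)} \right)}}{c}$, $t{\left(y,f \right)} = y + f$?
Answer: $324431$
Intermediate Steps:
$t{\left(y,f \right)} = f + y$
$G{\left(P,n \right)} = \frac{\left(3 + n\right)^{2}}{5}$ ($G{\left(P,n \right)} = \frac{\left(n + 3\right)^{2}}{5} = \frac{\left(3 + n\right)^{2}}{5}$)
$F{\left(c \right)} = -4$ ($F{\left(c \right)} = -5 + \frac{c + 0}{c} = -5 + \frac{c}{c} = -5 + 1 = -4$)
$w{\left(a,p \right)} = -29$ ($w{\left(a,p \right)} = 11 + 10 \left(-4\right) = 11 - 40 = -29$)
$324402 - w{\left(13,V{\left(3 \right)} \right)} = 324402 - -29 = 324402 + 29 = 324431$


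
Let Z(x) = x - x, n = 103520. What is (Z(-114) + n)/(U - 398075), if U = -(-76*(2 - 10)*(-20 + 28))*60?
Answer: -20704/137983 ≈ -0.15005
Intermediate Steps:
Z(x) = 0
U = -291840 (U = -(-(-608)*8)*60 = -(-76*(-64))*60 = -4864*60 = -1*291840 = -291840)
(Z(-114) + n)/(U - 398075) = (0 + 103520)/(-291840 - 398075) = 103520/(-689915) = 103520*(-1/689915) = -20704/137983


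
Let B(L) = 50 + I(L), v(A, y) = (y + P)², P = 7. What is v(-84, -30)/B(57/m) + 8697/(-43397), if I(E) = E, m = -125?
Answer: 2815766104/268757621 ≈ 10.477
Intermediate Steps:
v(A, y) = (7 + y)² (v(A, y) = (y + 7)² = (7 + y)²)
B(L) = 50 + L
v(-84, -30)/B(57/m) + 8697/(-43397) = (7 - 30)²/(50 + 57/(-125)) + 8697/(-43397) = (-23)²/(50 + 57*(-1/125)) + 8697*(-1/43397) = 529/(50 - 57/125) - 8697/43397 = 529/(6193/125) - 8697/43397 = 529*(125/6193) - 8697/43397 = 66125/6193 - 8697/43397 = 2815766104/268757621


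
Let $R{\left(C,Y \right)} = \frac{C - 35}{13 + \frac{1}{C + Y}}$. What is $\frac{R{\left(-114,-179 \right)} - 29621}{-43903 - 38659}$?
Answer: $\frac{112840425}{314396096} \approx 0.35891$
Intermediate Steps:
$R{\left(C,Y \right)} = \frac{-35 + C}{13 + \frac{1}{C + Y}}$
$\frac{R{\left(-114,-179 \right)} - 29621}{-43903 - 38659} = \frac{\frac{\left(-114\right)^{2} - -3990 - -6265 - -20406}{1 + 13 \left(-114\right) + 13 \left(-179\right)} - 29621}{-43903 - 38659} = \frac{\frac{12996 + 3990 + 6265 + 20406}{1 - 1482 - 2327} - 29621}{-82562} = \left(\frac{1}{-3808} \cdot 43657 - 29621\right) \left(- \frac{1}{82562}\right) = \left(\left(- \frac{1}{3808}\right) 43657 - 29621\right) \left(- \frac{1}{82562}\right) = \left(- \frac{43657}{3808} - 29621\right) \left(- \frac{1}{82562}\right) = \left(- \frac{112840425}{3808}\right) \left(- \frac{1}{82562}\right) = \frac{112840425}{314396096}$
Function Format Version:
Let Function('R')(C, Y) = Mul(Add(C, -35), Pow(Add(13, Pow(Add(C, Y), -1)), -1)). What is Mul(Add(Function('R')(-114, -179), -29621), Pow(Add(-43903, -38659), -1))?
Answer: Rational(112840425, 314396096) ≈ 0.35891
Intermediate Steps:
Function('R')(C, Y) = Mul(Pow(Add(13, Pow(Add(C, Y), -1)), -1), Add(-35, C)) (Function('R')(C, Y) = Mul(Add(-35, C), Pow(Add(13, Pow(Add(C, Y), -1)), -1)) = Mul(Pow(Add(13, Pow(Add(C, Y), -1)), -1), Add(-35, C)))
Mul(Add(Function('R')(-114, -179), -29621), Pow(Add(-43903, -38659), -1)) = Mul(Add(Mul(Pow(Add(1, Mul(13, -114), Mul(13, -179)), -1), Add(Pow(-114, 2), Mul(-35, -114), Mul(-35, -179), Mul(-114, -179))), -29621), Pow(Add(-43903, -38659), -1)) = Mul(Add(Mul(Pow(Add(1, -1482, -2327), -1), Add(12996, 3990, 6265, 20406)), -29621), Pow(-82562, -1)) = Mul(Add(Mul(Pow(-3808, -1), 43657), -29621), Rational(-1, 82562)) = Mul(Add(Mul(Rational(-1, 3808), 43657), -29621), Rational(-1, 82562)) = Mul(Add(Rational(-43657, 3808), -29621), Rational(-1, 82562)) = Mul(Rational(-112840425, 3808), Rational(-1, 82562)) = Rational(112840425, 314396096)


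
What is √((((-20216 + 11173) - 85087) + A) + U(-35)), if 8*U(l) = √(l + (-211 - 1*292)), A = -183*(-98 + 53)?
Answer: √(-1374320 + 2*I*√538)/4 ≈ 0.0049464 + 293.08*I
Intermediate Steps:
A = 8235 (A = -183*(-45) = 8235)
U(l) = √(-503 + l)/8 (U(l) = √(l + (-211 - 1*292))/8 = √(l + (-211 - 292))/8 = √(l - 503)/8 = √(-503 + l)/8)
√((((-20216 + 11173) - 85087) + A) + U(-35)) = √((((-20216 + 11173) - 85087) + 8235) + √(-503 - 35)/8) = √(((-9043 - 85087) + 8235) + √(-538)/8) = √((-94130 + 8235) + (I*√538)/8) = √(-85895 + I*√538/8)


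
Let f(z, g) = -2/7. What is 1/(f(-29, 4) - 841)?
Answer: -7/5889 ≈ -0.0011887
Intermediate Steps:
f(z, g) = -2/7 (f(z, g) = -2*⅐ = -2/7)
1/(f(-29, 4) - 841) = 1/(-2/7 - 841) = 1/(-5889/7) = -7/5889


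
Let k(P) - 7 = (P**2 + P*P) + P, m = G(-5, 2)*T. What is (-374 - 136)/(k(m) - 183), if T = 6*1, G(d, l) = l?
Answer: -255/62 ≈ -4.1129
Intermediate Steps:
T = 6
m = 12 (m = 2*6 = 12)
k(P) = 7 + P + 2*P**2 (k(P) = 7 + ((P**2 + P*P) + P) = 7 + ((P**2 + P**2) + P) = 7 + (2*P**2 + P) = 7 + (P + 2*P**2) = 7 + P + 2*P**2)
(-374 - 136)/(k(m) - 183) = (-374 - 136)/((7 + 12 + 2*12**2) - 183) = -510/((7 + 12 + 2*144) - 183) = -510/((7 + 12 + 288) - 183) = -510/(307 - 183) = -510/124 = -510*1/124 = -255/62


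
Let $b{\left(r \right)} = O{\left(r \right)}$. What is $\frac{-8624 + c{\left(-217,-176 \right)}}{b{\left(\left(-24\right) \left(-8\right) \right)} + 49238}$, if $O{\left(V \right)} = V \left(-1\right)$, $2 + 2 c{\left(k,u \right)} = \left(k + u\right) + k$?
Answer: $- \frac{4465}{24523} \approx -0.18207$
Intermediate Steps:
$c{\left(k,u \right)} = -1 + k + \frac{u}{2}$ ($c{\left(k,u \right)} = -1 + \frac{\left(k + u\right) + k}{2} = -1 + \frac{u + 2 k}{2} = -1 + \left(k + \frac{u}{2}\right) = -1 + k + \frac{u}{2}$)
$O{\left(V \right)} = - V$
$b{\left(r \right)} = - r$
$\frac{-8624 + c{\left(-217,-176 \right)}}{b{\left(\left(-24\right) \left(-8\right) \right)} + 49238} = \frac{-8624 - 306}{- \left(-24\right) \left(-8\right) + 49238} = \frac{-8624 - 306}{\left(-1\right) 192 + 49238} = \frac{-8624 - 306}{-192 + 49238} = - \frac{8930}{49046} = \left(-8930\right) \frac{1}{49046} = - \frac{4465}{24523}$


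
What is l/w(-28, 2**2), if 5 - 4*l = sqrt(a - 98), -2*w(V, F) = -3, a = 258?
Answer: 5/6 - 2*sqrt(10)/3 ≈ -1.2749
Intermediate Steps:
w(V, F) = 3/2 (w(V, F) = -1/2*(-3) = 3/2)
l = 5/4 - sqrt(10) (l = 5/4 - sqrt(258 - 98)/4 = 5/4 - sqrt(10) ≈ -1.9123)
l/w(-28, 2**2) = (5/4 - sqrt(10))/(3/2) = (5/4 - sqrt(10))*(2/3) = 5/6 - 2*sqrt(10)/3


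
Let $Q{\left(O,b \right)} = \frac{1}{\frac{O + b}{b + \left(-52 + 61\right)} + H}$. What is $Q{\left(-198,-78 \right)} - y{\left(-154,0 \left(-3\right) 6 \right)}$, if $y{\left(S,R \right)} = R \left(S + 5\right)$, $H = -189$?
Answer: $- \frac{1}{185} \approx -0.0054054$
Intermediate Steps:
$y{\left(S,R \right)} = R \left(5 + S\right)$
$Q{\left(O,b \right)} = \frac{1}{-189 + \frac{O + b}{9 + b}}$ ($Q{\left(O,b \right)} = \frac{1}{\frac{O + b}{b + \left(-52 + 61\right)} - 189} = \frac{1}{\frac{O + b}{b + 9} - 189} = \frac{1}{\frac{O + b}{9 + b} - 189} = \frac{1}{-189 + \frac{O + b}{9 + b}}$)
$Q{\left(-198,-78 \right)} - y{\left(-154,0 \left(-3\right) 6 \right)} = \frac{-9 - -78}{1701 - -198 + 188 \left(-78\right)} - 0 \left(-3\right) 6 \left(5 - 154\right) = \frac{-9 + 78}{1701 + 198 - 14664} - 0 \cdot 6 \left(-149\right) = \frac{1}{-12765} \cdot 69 - 0 \left(-149\right) = \left(- \frac{1}{12765}\right) 69 - 0 = - \frac{1}{185} + 0 = - \frac{1}{185}$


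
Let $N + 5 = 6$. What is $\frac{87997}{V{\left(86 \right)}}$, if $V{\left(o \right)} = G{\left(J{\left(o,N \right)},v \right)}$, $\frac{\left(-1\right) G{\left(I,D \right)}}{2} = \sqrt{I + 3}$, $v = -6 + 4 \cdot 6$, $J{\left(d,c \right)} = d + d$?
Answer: $- \frac{12571 \sqrt{7}}{10} \approx -3326.0$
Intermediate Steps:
$N = 1$ ($N = -5 + 6 = 1$)
$J{\left(d,c \right)} = 2 d$
$v = 18$ ($v = -6 + 24 = 18$)
$G{\left(I,D \right)} = - 2 \sqrt{3 + I}$ ($G{\left(I,D \right)} = - 2 \sqrt{I + 3} = - 2 \sqrt{3 + I}$)
$V{\left(o \right)} = - 2 \sqrt{3 + 2 o}$
$\frac{87997}{V{\left(86 \right)}} = \frac{87997}{\left(-2\right) \sqrt{3 + 2 \cdot 86}} = \frac{87997}{\left(-2\right) \sqrt{3 + 172}} = \frac{87997}{\left(-2\right) \sqrt{175}} = \frac{87997}{\left(-2\right) 5 \sqrt{7}} = \frac{87997}{\left(-10\right) \sqrt{7}} = 87997 \left(- \frac{\sqrt{7}}{70}\right) = - \frac{12571 \sqrt{7}}{10}$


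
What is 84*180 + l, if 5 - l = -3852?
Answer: 18977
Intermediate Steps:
l = 3857 (l = 5 - 1*(-3852) = 5 + 3852 = 3857)
84*180 + l = 84*180 + 3857 = 15120 + 3857 = 18977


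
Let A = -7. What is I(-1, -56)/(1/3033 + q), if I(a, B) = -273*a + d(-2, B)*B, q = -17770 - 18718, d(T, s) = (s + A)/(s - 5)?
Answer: -5686875/964393469 ≈ -0.0058968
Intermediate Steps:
d(T, s) = (-7 + s)/(-5 + s) (d(T, s) = (s - 7)/(s - 5) = (-7 + s)/(-5 + s))
q = -36488
I(a, B) = -273*a + B*(-7 + B)/(-5 + B) (I(a, B) = -273*a + ((-7 + B)/(-5 + B))*B = -273*a + B*(-7 + B)/(-5 + B))
I(-1, -56)/(1/3033 + q) = ((-56*(-7 - 56) - 273*(-1)*(-5 - 56))/(-5 - 56))/(1/3033 - 36488) = ((-56*(-63) - 273*(-1)*(-61))/(-61))/(1/3033 - 36488) = (-(3528 - 16653)/61)/(-110668103/3033) = -1/61*(-13125)*(-3033/110668103) = (13125/61)*(-3033/110668103) = -5686875/964393469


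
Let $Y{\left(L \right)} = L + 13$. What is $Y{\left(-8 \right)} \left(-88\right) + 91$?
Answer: $-349$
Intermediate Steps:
$Y{\left(L \right)} = 13 + L$
$Y{\left(-8 \right)} \left(-88\right) + 91 = \left(13 - 8\right) \left(-88\right) + 91 = 5 \left(-88\right) + 91 = -440 + 91 = -349$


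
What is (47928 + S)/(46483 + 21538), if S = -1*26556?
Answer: 21372/68021 ≈ 0.31420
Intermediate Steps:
S = -26556
(47928 + S)/(46483 + 21538) = (47928 - 26556)/(46483 + 21538) = 21372/68021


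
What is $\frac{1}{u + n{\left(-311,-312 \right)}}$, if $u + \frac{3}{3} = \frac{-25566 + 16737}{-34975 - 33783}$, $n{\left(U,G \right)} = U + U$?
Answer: $- \frac{68758}{42827405} \approx -0.0016055$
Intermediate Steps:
$n{\left(U,G \right)} = 2 U$
$u = - \frac{59929}{68758}$ ($u = -1 + \frac{-25566 + 16737}{-34975 - 33783} = -1 - \frac{8829}{-68758} = -1 - - \frac{8829}{68758} = -1 + \frac{8829}{68758} = - \frac{59929}{68758} \approx -0.87159$)
$\frac{1}{u + n{\left(-311,-312 \right)}} = \frac{1}{- \frac{59929}{68758} + 2 \left(-311\right)} = \frac{1}{- \frac{59929}{68758} - 622} = \frac{1}{- \frac{42827405}{68758}} = - \frac{68758}{42827405}$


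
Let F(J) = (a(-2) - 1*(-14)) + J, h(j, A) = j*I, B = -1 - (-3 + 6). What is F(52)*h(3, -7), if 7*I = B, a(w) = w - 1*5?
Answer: -708/7 ≈ -101.14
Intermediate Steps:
a(w) = -5 + w (a(w) = w - 5 = -5 + w)
B = -4 (B = -1 - 1*3 = -1 - 3 = -4)
I = -4/7 (I = (⅐)*(-4) = -4/7 ≈ -0.57143)
h(j, A) = -4*j/7 (h(j, A) = j*(-4/7) = -4*j/7)
F(J) = 7 + J (F(J) = ((-5 - 2) - 1*(-14)) + J = (-7 + 14) + J = 7 + J)
F(52)*h(3, -7) = (7 + 52)*(-4/7*3) = 59*(-12/7) = -708/7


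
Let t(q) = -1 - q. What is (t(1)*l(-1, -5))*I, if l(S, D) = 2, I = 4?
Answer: -16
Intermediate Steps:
(t(1)*l(-1, -5))*I = ((-1 - 1*1)*2)*4 = ((-1 - 1)*2)*4 = -2*2*4 = -4*4 = -16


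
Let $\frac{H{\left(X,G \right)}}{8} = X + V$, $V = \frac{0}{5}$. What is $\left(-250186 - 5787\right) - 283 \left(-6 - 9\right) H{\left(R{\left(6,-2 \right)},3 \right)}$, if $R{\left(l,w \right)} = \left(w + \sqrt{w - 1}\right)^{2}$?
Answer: $-222013 - 135840 i \sqrt{3} \approx -2.2201 \cdot 10^{5} - 2.3528 \cdot 10^{5} i$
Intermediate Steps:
$R{\left(l,w \right)} = \left(w + \sqrt{-1 + w}\right)^{2}$
$V = 0$ ($V = 0 \cdot \frac{1}{5} = 0$)
$H{\left(X,G \right)} = 8 X$ ($H{\left(X,G \right)} = 8 \left(X + 0\right) = 8 X$)
$\left(-250186 - 5787\right) - 283 \left(-6 - 9\right) H{\left(R{\left(6,-2 \right)},3 \right)} = \left(-250186 - 5787\right) - 283 \left(-6 - 9\right) 8 \left(-2 + \sqrt{-1 - 2}\right)^{2} = -255973 - 283 \left(- 15 \cdot 8 \left(-2 + \sqrt{-3}\right)^{2}\right) = -255973 - 283 \left(- 15 \cdot 8 \left(-2 + i \sqrt{3}\right)^{2}\right) = -255973 - 283 \left(- 120 \left(-2 + i \sqrt{3}\right)^{2}\right) = -255973 - - 33960 \left(-2 + i \sqrt{3}\right)^{2} = -255973 + 33960 \left(-2 + i \sqrt{3}\right)^{2}$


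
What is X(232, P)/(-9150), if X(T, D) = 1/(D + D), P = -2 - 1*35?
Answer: 1/677100 ≈ 1.4769e-6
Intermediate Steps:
P = -37 (P = -2 - 35 = -37)
X(T, D) = 1/(2*D)
X(232, P)/(-9150) = ((1/2)/(-37))/(-9150) = ((1/2)*(-1/37))*(-1/9150) = -1/74*(-1/9150) = 1/677100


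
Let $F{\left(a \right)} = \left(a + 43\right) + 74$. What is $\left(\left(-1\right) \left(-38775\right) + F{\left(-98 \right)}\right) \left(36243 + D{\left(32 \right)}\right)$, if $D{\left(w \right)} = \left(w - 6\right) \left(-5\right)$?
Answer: $1400967722$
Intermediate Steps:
$D{\left(w \right)} = 30 - 5 w$ ($D{\left(w \right)} = \left(w - 6\right) \left(-5\right) = \left(-6 + w\right) \left(-5\right) = 30 - 5 w$)
$F{\left(a \right)} = 117 + a$ ($F{\left(a \right)} = \left(43 + a\right) + 74 = 117 + a$)
$\left(\left(-1\right) \left(-38775\right) + F{\left(-98 \right)}\right) \left(36243 + D{\left(32 \right)}\right) = \left(\left(-1\right) \left(-38775\right) + \left(117 - 98\right)\right) \left(36243 + \left(30 - 160\right)\right) = \left(38775 + 19\right) \left(36243 + \left(30 - 160\right)\right) = 38794 \left(36243 - 130\right) = 38794 \cdot 36113 = 1400967722$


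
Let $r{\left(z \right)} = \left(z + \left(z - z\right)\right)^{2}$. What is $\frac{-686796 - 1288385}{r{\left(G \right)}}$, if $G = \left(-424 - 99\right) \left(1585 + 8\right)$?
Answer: $- \frac{1975181}{694120593321} \approx -2.8456 \cdot 10^{-6}$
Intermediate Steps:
$G = -833139$ ($G = \left(-523\right) 1593 = -833139$)
$r{\left(z \right)} = z^{2}$ ($r{\left(z \right)} = \left(z + 0\right)^{2} = z^{2}$)
$\frac{-686796 - 1288385}{r{\left(G \right)}} = \frac{-686796 - 1288385}{\left(-833139\right)^{2}} = - \frac{1975181}{694120593321}$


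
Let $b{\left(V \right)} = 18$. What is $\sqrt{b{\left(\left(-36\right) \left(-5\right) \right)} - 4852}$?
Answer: $i \sqrt{4834} \approx 69.527 i$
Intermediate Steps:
$\sqrt{b{\left(\left(-36\right) \left(-5\right) \right)} - 4852} = \sqrt{18 - 4852} = \sqrt{-4834} = i \sqrt{4834}$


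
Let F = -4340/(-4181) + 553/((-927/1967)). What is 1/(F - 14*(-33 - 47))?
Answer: -3875787/202982311 ≈ -0.019094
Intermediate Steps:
F = -4543863751/3875787 (F = -4340*(-1/4181) + 553/((-927*1/1967)) = 4340/4181 + 553/(-927/1967) = 4340/4181 + 553*(-1967/927) = 4340/4181 - 1087751/927 = -4543863751/3875787 ≈ -1172.4)
1/(F - 14*(-33 - 47)) = 1/(-4543863751/3875787 - 14*(-33 - 47)) = 1/(-4543863751/3875787 - 14*(-80)) = 1/(-4543863751/3875787 + 1120) = 1/(-202982311/3875787) = -3875787/202982311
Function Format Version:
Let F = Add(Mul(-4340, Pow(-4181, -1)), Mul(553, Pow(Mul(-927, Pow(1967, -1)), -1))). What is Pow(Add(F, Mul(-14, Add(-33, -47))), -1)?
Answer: Rational(-3875787, 202982311) ≈ -0.019094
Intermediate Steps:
F = Rational(-4543863751, 3875787) (F = Add(Mul(-4340, Rational(-1, 4181)), Mul(553, Pow(Mul(-927, Rational(1, 1967)), -1))) = Add(Rational(4340, 4181), Mul(553, Pow(Rational(-927, 1967), -1))) = Add(Rational(4340, 4181), Mul(553, Rational(-1967, 927))) = Add(Rational(4340, 4181), Rational(-1087751, 927)) = Rational(-4543863751, 3875787) ≈ -1172.4)
Pow(Add(F, Mul(-14, Add(-33, -47))), -1) = Pow(Add(Rational(-4543863751, 3875787), Mul(-14, Add(-33, -47))), -1) = Pow(Add(Rational(-4543863751, 3875787), Mul(-14, -80)), -1) = Pow(Add(Rational(-4543863751, 3875787), 1120), -1) = Pow(Rational(-202982311, 3875787), -1) = Rational(-3875787, 202982311)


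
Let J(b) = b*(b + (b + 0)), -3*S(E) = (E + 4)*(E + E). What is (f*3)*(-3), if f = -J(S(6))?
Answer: 28800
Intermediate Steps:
S(E) = -2*E*(4 + E)/3 (S(E) = -(E + 4)*(E + E)/3 = -(4 + E)*2*E/3 = -2*E*(4 + E)/3)
J(b) = 2*b² (J(b) = b*(b + b) = b*(2*b) = 2*b²)
f = -3200 (f = -2*(-⅔*6*(4 + 6))² = -2*(-⅔*6*10)² = -2*(-40)² = -2*1600 = -1*3200 = -3200)
(f*3)*(-3) = -3200*3*(-3) = -9600*(-3) = 28800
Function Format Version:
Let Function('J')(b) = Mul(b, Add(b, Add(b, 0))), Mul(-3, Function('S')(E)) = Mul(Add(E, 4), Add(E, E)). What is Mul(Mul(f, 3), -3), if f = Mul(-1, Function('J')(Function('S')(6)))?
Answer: 28800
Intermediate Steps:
Function('S')(E) = Mul(Rational(-2, 3), E, Add(4, E)) (Function('S')(E) = Mul(Rational(-1, 3), Mul(Add(E, 4), Add(E, E))) = Mul(Rational(-1, 3), Mul(Add(4, E), Mul(2, E))) = Mul(Rational(-1, 3), Mul(2, E, Add(4, E))) = Mul(Rational(-2, 3), E, Add(4, E)))
Function('J')(b) = Mul(2, Pow(b, 2)) (Function('J')(b) = Mul(b, Add(b, b)) = Mul(b, Mul(2, b)) = Mul(2, Pow(b, 2)))
f = -3200 (f = Mul(-1, Mul(2, Pow(Mul(Rational(-2, 3), 6, Add(4, 6)), 2))) = Mul(-1, Mul(2, Pow(Mul(Rational(-2, 3), 6, 10), 2))) = Mul(-1, Mul(2, Pow(-40, 2))) = Mul(-1, Mul(2, 1600)) = Mul(-1, 3200) = -3200)
Mul(Mul(f, 3), -3) = Mul(Mul(-3200, 3), -3) = Mul(-9600, -3) = 28800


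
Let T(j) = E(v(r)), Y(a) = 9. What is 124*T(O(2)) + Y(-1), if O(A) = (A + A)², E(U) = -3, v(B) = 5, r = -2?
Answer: -363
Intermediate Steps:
O(A) = 4*A² (O(A) = (2*A)² = 4*A²)
T(j) = -3
124*T(O(2)) + Y(-1) = 124*(-3) + 9 = -372 + 9 = -363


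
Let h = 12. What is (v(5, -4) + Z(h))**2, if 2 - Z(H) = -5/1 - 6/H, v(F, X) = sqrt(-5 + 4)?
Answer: 221/4 + 15*I ≈ 55.25 + 15.0*I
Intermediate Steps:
v(F, X) = I (v(F, X) = sqrt(-1) = I)
Z(H) = 7 + 6/H (Z(H) = 2 - (-5/1 - 6/H) = 2 - (-5*1 - 6/H) = 2 - (-5 - 6/H) = 2 + (5 + 6/H) = 7 + 6/H)
(v(5, -4) + Z(h))**2 = (I + (7 + 6/12))**2 = (I + (7 + 6*(1/12)))**2 = (I + (7 + 1/2))**2 = (I + 15/2)**2 = (15/2 + I)**2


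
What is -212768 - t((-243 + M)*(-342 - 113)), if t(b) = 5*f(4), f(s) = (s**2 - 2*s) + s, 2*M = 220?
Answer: -212828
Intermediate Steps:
M = 110 (M = (1/2)*220 = 110)
f(s) = s**2 - s
t(b) = 60 (t(b) = 5*(4*(-1 + 4)) = 5*(4*3) = 5*12 = 60)
-212768 - t((-243 + M)*(-342 - 113)) = -212768 - 1*60 = -212768 - 60 = -212828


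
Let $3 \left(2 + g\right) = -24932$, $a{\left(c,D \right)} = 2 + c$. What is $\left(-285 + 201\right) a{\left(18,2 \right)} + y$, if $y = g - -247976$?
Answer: $\frac{713950}{3} \approx 2.3798 \cdot 10^{5}$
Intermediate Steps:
$g = - \frac{24938}{3}$ ($g = -2 + \frac{1}{3} \left(-24932\right) = -2 - \frac{24932}{3} = - \frac{24938}{3} \approx -8312.7$)
$y = \frac{718990}{3}$ ($y = - \frac{24938}{3} - -247976 = - \frac{24938}{3} + 247976 = \frac{718990}{3} \approx 2.3966 \cdot 10^{5}$)
$\left(-285 + 201\right) a{\left(18,2 \right)} + y = \left(-285 + 201\right) \left(2 + 18\right) + \frac{718990}{3} = \left(-84\right) 20 + \frac{718990}{3} = -1680 + \frac{718990}{3} = \frac{713950}{3}$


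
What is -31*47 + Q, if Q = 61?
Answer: -1396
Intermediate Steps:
-31*47 + Q = -31*47 + 61 = -1457 + 61 = -1396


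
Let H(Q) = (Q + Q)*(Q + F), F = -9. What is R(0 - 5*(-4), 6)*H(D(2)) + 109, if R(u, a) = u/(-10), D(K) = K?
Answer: 165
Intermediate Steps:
H(Q) = 2*Q*(-9 + Q) (H(Q) = (Q + Q)*(Q - 9) = (2*Q)*(-9 + Q) = 2*Q*(-9 + Q))
R(u, a) = -u/10 (R(u, a) = u*(-⅒) = -u/10)
R(0 - 5*(-4), 6)*H(D(2)) + 109 = (-(0 - 5*(-4))/10)*(2*2*(-9 + 2)) + 109 = (-(0 + 20)/10)*(2*2*(-7)) + 109 = -⅒*20*(-28) + 109 = -2*(-28) + 109 = 56 + 109 = 165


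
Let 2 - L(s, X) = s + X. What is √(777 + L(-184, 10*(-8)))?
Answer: √1043 ≈ 32.296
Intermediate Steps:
L(s, X) = 2 - X - s (L(s, X) = 2 - (s + X) = 2 - (X + s) = 2 + (-X - s) = 2 - X - s)
√(777 + L(-184, 10*(-8))) = √(777 + (2 - 10*(-8) - 1*(-184))) = √(777 + (2 - 1*(-80) + 184)) = √(777 + (2 + 80 + 184)) = √(777 + 266) = √1043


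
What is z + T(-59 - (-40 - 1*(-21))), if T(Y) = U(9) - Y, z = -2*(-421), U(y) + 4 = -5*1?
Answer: 873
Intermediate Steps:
U(y) = -9 (U(y) = -4 - 5*1 = -4 - 5 = -9)
z = 842
T(Y) = -9 - Y
z + T(-59 - (-40 - 1*(-21))) = 842 + (-9 - (-59 - (-40 - 1*(-21)))) = 842 + (-9 - (-59 - (-40 + 21))) = 842 + (-9 - (-59 - 1*(-19))) = 842 + (-9 - (-59 + 19)) = 842 + (-9 - 1*(-40)) = 842 + (-9 + 40) = 842 + 31 = 873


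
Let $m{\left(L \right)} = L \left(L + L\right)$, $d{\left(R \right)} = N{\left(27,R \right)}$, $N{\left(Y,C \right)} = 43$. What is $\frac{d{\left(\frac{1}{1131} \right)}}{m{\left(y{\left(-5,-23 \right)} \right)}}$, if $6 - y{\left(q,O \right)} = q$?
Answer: $\frac{43}{242} \approx 0.17769$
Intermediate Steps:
$d{\left(R \right)} = 43$
$y{\left(q,O \right)} = 6 - q$
$m{\left(L \right)} = 2 L^{2}$ ($m{\left(L \right)} = L 2 L = 2 L^{2}$)
$\frac{d{\left(\frac{1}{1131} \right)}}{m{\left(y{\left(-5,-23 \right)} \right)}} = \frac{43}{2 \left(6 - -5\right)^{2}} = \frac{43}{2 \left(6 + 5\right)^{2}} = \frac{43}{2 \cdot 11^{2}} = \frac{43}{2 \cdot 121} = \frac{43}{242}$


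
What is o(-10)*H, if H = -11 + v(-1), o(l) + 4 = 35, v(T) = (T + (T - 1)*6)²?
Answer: 4898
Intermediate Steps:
v(T) = (-6 + 7*T)² (v(T) = (T + (-1 + T)*6)² = (T + (-6 + 6*T))² = (-6 + 7*T)²)
o(l) = 31 (o(l) = -4 + 35 = 31)
H = 158 (H = -11 + (-6 + 7*(-1))² = -11 + (-6 - 7)² = -11 + (-13)² = -11 + 169 = 158)
o(-10)*H = 31*158 = 4898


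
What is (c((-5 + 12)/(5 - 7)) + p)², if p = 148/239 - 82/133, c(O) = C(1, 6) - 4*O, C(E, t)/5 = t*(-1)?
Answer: 258578352036/1010413369 ≈ 255.91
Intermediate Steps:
C(E, t) = -5*t (C(E, t) = 5*(t*(-1)) = 5*(-t) = -5*t)
c(O) = -30 - 4*O (c(O) = -5*6 - 4*O = -30 - 4*O)
p = 86/31787 (p = 148*(1/239) - 82*1/133 = 148/239 - 82/133 = 86/31787 ≈ 0.0027055)
(c((-5 + 12)/(5 - 7)) + p)² = ((-30 - 4*(-5 + 12)/(5 - 7)) + 86/31787)² = ((-30 - 28/(-2)) + 86/31787)² = ((-30 - 28*(-1)/2) + 86/31787)² = ((-30 - 4*(-7/2)) + 86/31787)² = ((-30 + 14) + 86/31787)² = (-16 + 86/31787)² = (-508506/31787)² = 258578352036/1010413369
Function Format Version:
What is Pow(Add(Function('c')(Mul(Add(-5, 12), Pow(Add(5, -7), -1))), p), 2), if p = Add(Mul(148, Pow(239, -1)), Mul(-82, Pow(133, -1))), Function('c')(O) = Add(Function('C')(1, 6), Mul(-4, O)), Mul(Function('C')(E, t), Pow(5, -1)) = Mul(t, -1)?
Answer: Rational(258578352036, 1010413369) ≈ 255.91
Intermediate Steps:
Function('C')(E, t) = Mul(-5, t) (Function('C')(E, t) = Mul(5, Mul(t, -1)) = Mul(5, Mul(-1, t)) = Mul(-5, t))
Function('c')(O) = Add(-30, Mul(-4, O)) (Function('c')(O) = Add(Mul(-5, 6), Mul(-4, O)) = Add(-30, Mul(-4, O)))
p = Rational(86, 31787) (p = Add(Mul(148, Rational(1, 239)), Mul(-82, Rational(1, 133))) = Add(Rational(148, 239), Rational(-82, 133)) = Rational(86, 31787) ≈ 0.0027055)
Pow(Add(Function('c')(Mul(Add(-5, 12), Pow(Add(5, -7), -1))), p), 2) = Pow(Add(Add(-30, Mul(-4, Mul(Add(-5, 12), Pow(Add(5, -7), -1)))), Rational(86, 31787)), 2) = Pow(Add(Add(-30, Mul(-4, Mul(7, Pow(-2, -1)))), Rational(86, 31787)), 2) = Pow(Add(Add(-30, Mul(-4, Mul(7, Rational(-1, 2)))), Rational(86, 31787)), 2) = Pow(Add(Add(-30, Mul(-4, Rational(-7, 2))), Rational(86, 31787)), 2) = Pow(Add(Add(-30, 14), Rational(86, 31787)), 2) = Pow(Add(-16, Rational(86, 31787)), 2) = Pow(Rational(-508506, 31787), 2) = Rational(258578352036, 1010413369)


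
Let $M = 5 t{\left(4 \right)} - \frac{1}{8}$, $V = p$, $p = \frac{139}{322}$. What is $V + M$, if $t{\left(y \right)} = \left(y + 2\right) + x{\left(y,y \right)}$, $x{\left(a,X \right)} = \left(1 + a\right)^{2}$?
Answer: $\frac{200035}{1288} \approx 155.31$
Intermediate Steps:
$p = \frac{139}{322}$ ($p = 139 \cdot \frac{1}{322} = \frac{139}{322} \approx 0.43168$)
$t{\left(y \right)} = 2 + y + \left(1 + y\right)^{2}$ ($t{\left(y \right)} = \left(y + 2\right) + \left(1 + y\right)^{2} = \left(2 + y\right) + \left(1 + y\right)^{2} = 2 + y + \left(1 + y\right)^{2}$)
$V = \frac{139}{322} \approx 0.43168$
$M = \frac{1239}{8}$ ($M = 5 \left(2 + 4 + \left(1 + 4\right)^{2}\right) - \frac{1}{8} = 5 \left(2 + 4 + 5^{2}\right) - \frac{1}{8} = 5 \left(2 + 4 + 25\right) - \frac{1}{8} = 5 \cdot 31 - \frac{1}{8} = 155 - \frac{1}{8} = \frac{1239}{8} \approx 154.88$)
$V + M = \frac{139}{322} + \frac{1239}{8} = \frac{200035}{1288}$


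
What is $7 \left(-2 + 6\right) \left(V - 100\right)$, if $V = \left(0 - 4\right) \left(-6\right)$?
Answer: $-2128$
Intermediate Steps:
$V = 24$ ($V = \left(-4\right) \left(-6\right) = 24$)
$7 \left(-2 + 6\right) \left(V - 100\right) = 7 \left(-2 + 6\right) \left(24 - 100\right) = 7 \cdot 4 \left(-76\right) = 28 \left(-76\right) = -2128$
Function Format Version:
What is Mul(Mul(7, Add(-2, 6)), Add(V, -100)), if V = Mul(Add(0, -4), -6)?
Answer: -2128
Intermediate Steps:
V = 24 (V = Mul(-4, -6) = 24)
Mul(Mul(7, Add(-2, 6)), Add(V, -100)) = Mul(Mul(7, Add(-2, 6)), Add(24, -100)) = Mul(Mul(7, 4), -76) = Mul(28, -76) = -2128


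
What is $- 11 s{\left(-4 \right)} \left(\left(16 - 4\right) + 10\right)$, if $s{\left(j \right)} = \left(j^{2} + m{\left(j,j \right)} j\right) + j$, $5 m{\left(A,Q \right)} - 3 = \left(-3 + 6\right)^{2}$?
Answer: $- \frac{2904}{5} \approx -580.8$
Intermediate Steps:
$m{\left(A,Q \right)} = \frac{12}{5}$ ($m{\left(A,Q \right)} = \frac{3}{5} + \frac{\left(-3 + 6\right)^{2}}{5} = \frac{3}{5} + \frac{3^{2}}{5} = \frac{3}{5} + \frac{1}{5} \cdot 9 = \frac{3}{5} + \frac{9}{5} = \frac{12}{5}$)
$s{\left(j \right)} = j^{2} + \frac{17 j}{5}$ ($s{\left(j \right)} = \left(j^{2} + \frac{12 j}{5}\right) + j = j^{2} + \frac{17 j}{5}$)
$- 11 s{\left(-4 \right)} \left(\left(16 - 4\right) + 10\right) = - 11 \cdot \frac{1}{5} \left(-4\right) \left(17 + 5 \left(-4\right)\right) \left(\left(16 - 4\right) + 10\right) = - 11 \cdot \frac{1}{5} \left(-4\right) \left(17 - 20\right) \left(12 + 10\right) = - 11 \cdot \frac{1}{5} \left(-4\right) \left(-3\right) 22 = \left(-11\right) \frac{12}{5} \cdot 22 = \left(- \frac{132}{5}\right) 22 = - \frac{2904}{5}$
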